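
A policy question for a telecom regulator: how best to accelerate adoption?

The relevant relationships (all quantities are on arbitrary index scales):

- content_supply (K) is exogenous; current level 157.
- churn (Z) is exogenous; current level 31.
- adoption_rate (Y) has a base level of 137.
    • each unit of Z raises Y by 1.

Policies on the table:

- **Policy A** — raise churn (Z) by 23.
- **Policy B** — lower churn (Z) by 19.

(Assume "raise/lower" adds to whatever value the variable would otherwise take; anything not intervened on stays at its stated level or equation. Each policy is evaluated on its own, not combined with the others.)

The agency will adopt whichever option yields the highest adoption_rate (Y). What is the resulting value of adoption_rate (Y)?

Policy A (Z + 23):
  Z = 31 + 23 = 54
  Y = 137 + 54 = 191
Policy B (Z − 19):
  Z = 31 − 19 = 12
  Y = 137 + 12 = 149
Comparing — Policy A: Y=191, Policy B: Y=149. Highest is 191 (Policy A).

191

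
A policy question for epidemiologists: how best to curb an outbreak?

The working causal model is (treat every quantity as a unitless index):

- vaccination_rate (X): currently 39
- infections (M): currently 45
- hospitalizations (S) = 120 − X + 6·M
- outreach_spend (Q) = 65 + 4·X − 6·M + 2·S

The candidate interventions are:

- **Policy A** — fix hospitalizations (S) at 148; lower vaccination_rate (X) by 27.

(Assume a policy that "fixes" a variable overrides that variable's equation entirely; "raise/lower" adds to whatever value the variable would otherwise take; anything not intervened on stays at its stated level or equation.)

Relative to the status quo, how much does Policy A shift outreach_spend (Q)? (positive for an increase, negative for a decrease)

-514

Baseline:
  X = 39
  M = 45
  S = 120 − 39 + 6·45 = 351
  Q = 65 + 4·39 − 6·45 + 2·351 = 653
Policy A (S := 148, X − 27):
  X = 39 − 27 = 12
  M = 45
  S = 148
  Q = 65 + 4·12 − 6·45 + 2·148 = 139
Change in Q: 139 − 653 = -514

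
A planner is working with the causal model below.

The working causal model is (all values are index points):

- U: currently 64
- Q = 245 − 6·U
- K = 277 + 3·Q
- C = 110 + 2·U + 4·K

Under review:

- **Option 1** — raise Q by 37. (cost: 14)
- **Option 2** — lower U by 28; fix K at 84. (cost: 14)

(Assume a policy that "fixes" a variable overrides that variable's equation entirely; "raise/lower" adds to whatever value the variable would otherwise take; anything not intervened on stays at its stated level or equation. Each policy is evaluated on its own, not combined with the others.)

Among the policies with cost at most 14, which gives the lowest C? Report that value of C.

Option 1 (Q + 37):
  U = 64
  Q = 245 − 6·64 (+37 from intervention) = -102
  K = 277 + 3·(-102) = -29
  C = 110 + 2·64 + 4·(-29) = 122
Option 2 (U − 28, K := 84):
  U = 64 − 28 = 36
  Q = 245 − 6·36 = 29
  K = 84
  C = 110 + 2·36 + 4·84 = 518
Comparing — Option 1: C=122, Option 2: C=518. Lowest is 122 (Option 1).

122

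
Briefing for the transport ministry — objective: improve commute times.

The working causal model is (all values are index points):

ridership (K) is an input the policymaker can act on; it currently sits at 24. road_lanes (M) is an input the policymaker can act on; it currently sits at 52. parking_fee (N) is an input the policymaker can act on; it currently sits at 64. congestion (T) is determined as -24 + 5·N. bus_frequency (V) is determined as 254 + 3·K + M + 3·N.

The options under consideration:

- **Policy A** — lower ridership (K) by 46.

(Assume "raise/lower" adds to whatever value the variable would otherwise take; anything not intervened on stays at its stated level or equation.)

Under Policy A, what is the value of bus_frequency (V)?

432

Policy A (K − 46):
  K = 24 − 46 = -22
  M = 52
  N = 64
  V = 254 + 3·(-22) + 52 + 3·64 = 432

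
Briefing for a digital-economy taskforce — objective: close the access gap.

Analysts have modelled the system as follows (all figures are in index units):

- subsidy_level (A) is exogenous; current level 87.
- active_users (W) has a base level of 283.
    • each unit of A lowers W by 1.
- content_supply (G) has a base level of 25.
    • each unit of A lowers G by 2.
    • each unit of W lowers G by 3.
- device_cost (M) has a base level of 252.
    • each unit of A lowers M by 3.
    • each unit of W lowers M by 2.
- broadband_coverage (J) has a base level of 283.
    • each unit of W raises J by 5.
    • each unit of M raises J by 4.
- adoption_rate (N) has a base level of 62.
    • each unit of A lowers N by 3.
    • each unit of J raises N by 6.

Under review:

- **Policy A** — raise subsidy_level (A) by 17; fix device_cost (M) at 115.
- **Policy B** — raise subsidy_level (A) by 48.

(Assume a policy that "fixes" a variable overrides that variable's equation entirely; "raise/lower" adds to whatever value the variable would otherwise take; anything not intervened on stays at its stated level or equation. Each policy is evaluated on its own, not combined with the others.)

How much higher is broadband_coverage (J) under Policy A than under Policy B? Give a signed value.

2411

Policy A (A + 17, M := 115):
  A = 87 + 17 = 104
  W = 283 − 104 = 179
  M = 115
  J = 283 + 5·179 + 4·115 = 1638
Policy B (A + 48):
  A = 87 + 48 = 135
  W = 283 − 135 = 148
  M = 252 − 3·135 − 2·148 = -449
  J = 283 + 5·148 + 4·(-449) = -773
J: 1638 − (-773) = 2411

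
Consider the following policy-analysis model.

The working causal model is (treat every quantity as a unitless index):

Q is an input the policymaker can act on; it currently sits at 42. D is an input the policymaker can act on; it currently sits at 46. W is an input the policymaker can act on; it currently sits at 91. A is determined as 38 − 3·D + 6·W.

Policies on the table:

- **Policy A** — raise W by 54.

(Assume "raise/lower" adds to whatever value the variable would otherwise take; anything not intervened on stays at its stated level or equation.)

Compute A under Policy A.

770

Policy A (W + 54):
  D = 46
  W = 91 + 54 = 145
  A = 38 − 3·46 + 6·145 = 770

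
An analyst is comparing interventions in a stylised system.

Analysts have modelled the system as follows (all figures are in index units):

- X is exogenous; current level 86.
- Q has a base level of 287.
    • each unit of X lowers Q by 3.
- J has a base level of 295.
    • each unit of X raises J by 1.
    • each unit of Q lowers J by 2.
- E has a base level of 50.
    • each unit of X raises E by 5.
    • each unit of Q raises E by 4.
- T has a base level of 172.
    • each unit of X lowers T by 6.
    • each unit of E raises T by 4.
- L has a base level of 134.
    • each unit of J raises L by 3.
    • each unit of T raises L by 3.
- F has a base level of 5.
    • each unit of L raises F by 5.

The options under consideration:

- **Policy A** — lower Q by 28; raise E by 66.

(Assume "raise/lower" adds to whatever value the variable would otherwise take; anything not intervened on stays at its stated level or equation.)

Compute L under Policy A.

6839

Policy A (Q − 28, E + 66):
  X = 86
  Q = 287 − 3·86 (−28 from intervention) = 1
  J = 295 + 86 − 2·1 = 379
  E = 50 + 5·86 + 4·1 (+66 from intervention) = 550
  T = 172 − 6·86 + 4·550 = 1856
  L = 134 + 3·379 + 3·1856 = 6839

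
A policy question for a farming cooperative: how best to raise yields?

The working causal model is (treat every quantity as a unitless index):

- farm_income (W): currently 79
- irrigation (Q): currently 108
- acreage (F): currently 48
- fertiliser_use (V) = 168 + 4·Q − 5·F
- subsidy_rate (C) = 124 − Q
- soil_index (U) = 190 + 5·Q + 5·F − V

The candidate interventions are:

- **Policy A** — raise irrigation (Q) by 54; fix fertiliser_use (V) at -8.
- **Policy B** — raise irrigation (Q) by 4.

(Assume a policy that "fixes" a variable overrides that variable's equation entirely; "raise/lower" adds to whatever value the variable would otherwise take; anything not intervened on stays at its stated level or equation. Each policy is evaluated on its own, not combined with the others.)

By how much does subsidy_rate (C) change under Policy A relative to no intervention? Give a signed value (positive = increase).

-54

Baseline:
  Q = 108
  C = 124 − 108 = 16
Policy A (Q + 54, V := -8):
  Q = 108 + 54 = 162
  C = 124 − 162 = -38
Change in C: -38 − 16 = -54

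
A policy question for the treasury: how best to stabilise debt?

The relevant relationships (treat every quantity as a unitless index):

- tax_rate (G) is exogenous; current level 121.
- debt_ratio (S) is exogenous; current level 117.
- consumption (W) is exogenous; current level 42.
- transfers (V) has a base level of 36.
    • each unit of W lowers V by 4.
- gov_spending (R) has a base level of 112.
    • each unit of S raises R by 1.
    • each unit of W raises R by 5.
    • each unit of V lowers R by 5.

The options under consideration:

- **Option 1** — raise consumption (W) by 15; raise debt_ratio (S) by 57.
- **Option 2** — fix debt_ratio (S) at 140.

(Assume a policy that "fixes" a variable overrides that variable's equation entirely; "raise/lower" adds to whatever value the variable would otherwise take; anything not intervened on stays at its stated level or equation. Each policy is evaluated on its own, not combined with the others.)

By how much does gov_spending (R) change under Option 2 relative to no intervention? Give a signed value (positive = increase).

Baseline:
  S = 117
  W = 42
  V = 36 − 4·42 = -132
  R = 112 + 117 + 5·42 − 5·(-132) = 1099
Option 2 (S := 140):
  S = 140
  W = 42
  V = 36 − 4·42 = -132
  R = 112 + 140 + 5·42 − 5·(-132) = 1122
Change in R: 1122 − 1099 = 23

23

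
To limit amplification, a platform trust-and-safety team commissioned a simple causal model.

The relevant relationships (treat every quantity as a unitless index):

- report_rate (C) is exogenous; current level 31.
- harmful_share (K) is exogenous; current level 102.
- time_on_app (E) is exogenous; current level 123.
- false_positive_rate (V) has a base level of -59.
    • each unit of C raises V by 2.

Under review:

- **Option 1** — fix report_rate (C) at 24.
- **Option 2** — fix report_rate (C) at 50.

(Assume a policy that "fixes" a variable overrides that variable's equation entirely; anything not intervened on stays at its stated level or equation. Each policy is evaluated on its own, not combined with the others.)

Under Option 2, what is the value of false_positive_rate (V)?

41

Option 2 (C := 50):
  C = 50
  V = -59 + 2·50 = 41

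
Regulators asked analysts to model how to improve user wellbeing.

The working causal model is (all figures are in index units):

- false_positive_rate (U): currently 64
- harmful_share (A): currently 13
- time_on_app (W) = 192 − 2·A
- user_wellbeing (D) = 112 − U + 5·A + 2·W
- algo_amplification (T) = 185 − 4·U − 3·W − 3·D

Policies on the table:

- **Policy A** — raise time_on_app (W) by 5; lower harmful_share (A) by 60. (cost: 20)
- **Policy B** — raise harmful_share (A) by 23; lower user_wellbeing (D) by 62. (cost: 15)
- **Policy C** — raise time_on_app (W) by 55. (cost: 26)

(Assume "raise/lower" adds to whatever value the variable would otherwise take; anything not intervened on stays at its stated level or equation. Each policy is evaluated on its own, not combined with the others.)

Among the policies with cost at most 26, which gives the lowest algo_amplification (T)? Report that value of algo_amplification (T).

Policy A (W + 5, A − 60):
  U = 64
  A = 13 − 60 = -47
  W = 192 − 2·(-47) (+5 from intervention) = 291
  D = 112 − 64 + 5·(-47) + 2·291 = 395
  T = 185 − 4·64 − 3·291 − 3·395 = -2129
Policy B (A + 23, D − 62):
  U = 64
  A = 13 + 23 = 36
  W = 192 − 2·36 = 120
  D = 112 − 64 + 5·36 + 2·120 (−62 from intervention) = 406
  T = 185 − 4·64 − 3·120 − 3·406 = -1649
Policy C (W + 55):
  U = 64
  A = 13
  W = 192 − 2·13 (+55 from intervention) = 221
  D = 112 − 64 + 5·13 + 2·221 = 555
  T = 185 − 4·64 − 3·221 − 3·555 = -2399
Comparing — Policy A: T=-2129, Policy B: T=-1649, Policy C: T=-2399. Lowest is -2399 (Policy C).

-2399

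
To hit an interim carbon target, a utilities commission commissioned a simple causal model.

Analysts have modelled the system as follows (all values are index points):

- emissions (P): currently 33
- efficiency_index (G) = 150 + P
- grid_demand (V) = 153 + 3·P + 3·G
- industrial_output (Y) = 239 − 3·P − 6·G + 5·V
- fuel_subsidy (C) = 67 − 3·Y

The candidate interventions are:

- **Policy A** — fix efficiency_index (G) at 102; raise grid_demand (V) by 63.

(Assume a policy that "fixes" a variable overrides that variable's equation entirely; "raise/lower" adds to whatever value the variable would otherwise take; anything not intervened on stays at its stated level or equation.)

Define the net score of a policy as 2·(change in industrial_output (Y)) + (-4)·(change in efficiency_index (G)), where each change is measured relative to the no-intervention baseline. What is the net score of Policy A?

-504

Baseline:
  P = 33
  G = 150 + 33 = 183
  V = 153 + 3·33 + 3·183 = 801
  Y = 239 − 3·33 − 6·183 + 5·801 = 3047
Policy A (G := 102, V + 63):
  P = 33
  G = 102
  V = 153 + 3·33 + 3·102 (+63 from intervention) = 621
  Y = 239 − 3·33 − 6·102 + 5·621 = 2633
ΔY = 2633 − 3047 = -414; ΔG = 102 − 183 = -81
Score = 2·(-414) + (-4)·(-81) = -504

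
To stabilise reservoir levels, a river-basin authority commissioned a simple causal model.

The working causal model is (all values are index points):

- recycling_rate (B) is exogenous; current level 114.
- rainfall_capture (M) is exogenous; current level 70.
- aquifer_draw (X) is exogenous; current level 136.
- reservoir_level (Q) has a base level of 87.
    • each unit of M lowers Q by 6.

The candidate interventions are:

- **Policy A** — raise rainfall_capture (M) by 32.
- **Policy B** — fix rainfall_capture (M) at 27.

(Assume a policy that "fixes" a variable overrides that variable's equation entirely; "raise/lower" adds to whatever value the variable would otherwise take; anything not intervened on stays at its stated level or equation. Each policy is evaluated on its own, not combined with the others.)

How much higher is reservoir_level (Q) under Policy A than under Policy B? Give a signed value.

Policy A (M + 32):
  M = 70 + 32 = 102
  Q = 87 − 6·102 = -525
Policy B (M := 27):
  M = 27
  Q = 87 − 6·27 = -75
Q: -525 − (-75) = -450

-450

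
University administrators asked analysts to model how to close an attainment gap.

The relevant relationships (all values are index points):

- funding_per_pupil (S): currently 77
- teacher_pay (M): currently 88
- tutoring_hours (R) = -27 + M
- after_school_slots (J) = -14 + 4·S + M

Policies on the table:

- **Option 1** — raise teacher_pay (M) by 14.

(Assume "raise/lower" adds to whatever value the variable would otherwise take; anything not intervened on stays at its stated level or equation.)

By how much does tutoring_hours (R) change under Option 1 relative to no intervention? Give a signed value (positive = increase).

Baseline:
  M = 88
  R = -27 + 88 = 61
Option 1 (M + 14):
  M = 88 + 14 = 102
  R = -27 + 102 = 75
Change in R: 75 − 61 = 14

14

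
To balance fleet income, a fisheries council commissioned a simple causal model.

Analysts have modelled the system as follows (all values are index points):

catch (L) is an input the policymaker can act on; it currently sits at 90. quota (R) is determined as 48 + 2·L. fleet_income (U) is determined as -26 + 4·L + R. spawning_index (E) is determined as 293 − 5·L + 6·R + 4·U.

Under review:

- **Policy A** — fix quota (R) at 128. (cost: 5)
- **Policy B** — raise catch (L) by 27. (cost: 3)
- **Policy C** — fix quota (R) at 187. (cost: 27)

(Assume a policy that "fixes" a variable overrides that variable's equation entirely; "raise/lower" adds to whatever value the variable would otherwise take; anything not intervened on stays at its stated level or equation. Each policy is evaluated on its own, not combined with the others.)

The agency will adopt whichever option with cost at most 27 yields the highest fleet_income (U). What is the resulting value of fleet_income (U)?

724

Policy A (R := 128):
  L = 90
  R = 128
  U = -26 + 4·90 + 128 = 462
Policy B (L + 27):
  L = 90 + 27 = 117
  R = 48 + 2·117 = 282
  U = -26 + 4·117 + 282 = 724
Policy C (R := 187):
  L = 90
  R = 187
  U = -26 + 4·90 + 187 = 521
Comparing — Policy A: U=462, Policy B: U=724, Policy C: U=521. Highest is 724 (Policy B).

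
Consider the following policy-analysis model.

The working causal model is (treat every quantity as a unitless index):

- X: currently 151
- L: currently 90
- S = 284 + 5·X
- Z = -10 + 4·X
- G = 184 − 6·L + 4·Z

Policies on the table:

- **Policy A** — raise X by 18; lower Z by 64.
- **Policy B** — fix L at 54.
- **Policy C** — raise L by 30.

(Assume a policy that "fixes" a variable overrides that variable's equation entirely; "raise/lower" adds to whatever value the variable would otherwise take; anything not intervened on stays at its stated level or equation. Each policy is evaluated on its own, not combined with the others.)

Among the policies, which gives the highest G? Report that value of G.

2236

Policy A (X + 18, Z − 64):
  X = 151 + 18 = 169
  L = 90
  Z = -10 + 4·169 (−64 from intervention) = 602
  G = 184 − 6·90 + 4·602 = 2052
Policy B (L := 54):
  X = 151
  L = 54
  Z = -10 + 4·151 = 594
  G = 184 − 6·54 + 4·594 = 2236
Policy C (L + 30):
  X = 151
  L = 90 + 30 = 120
  Z = -10 + 4·151 = 594
  G = 184 − 6·120 + 4·594 = 1840
Comparing — Policy A: G=2052, Policy B: G=2236, Policy C: G=1840. Highest is 2236 (Policy B).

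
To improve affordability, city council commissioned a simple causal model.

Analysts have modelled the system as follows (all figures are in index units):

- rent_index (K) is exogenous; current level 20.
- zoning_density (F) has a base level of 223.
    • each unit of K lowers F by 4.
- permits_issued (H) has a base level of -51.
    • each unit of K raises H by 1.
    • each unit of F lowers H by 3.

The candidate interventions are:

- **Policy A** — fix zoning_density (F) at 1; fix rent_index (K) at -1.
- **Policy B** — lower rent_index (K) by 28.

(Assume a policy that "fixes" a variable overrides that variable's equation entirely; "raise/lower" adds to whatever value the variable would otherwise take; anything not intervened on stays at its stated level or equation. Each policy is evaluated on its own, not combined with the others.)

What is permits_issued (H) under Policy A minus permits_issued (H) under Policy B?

Policy A (F := 1, K := -1):
  K = -1
  F = 1
  H = -51 + (-1) − 3·1 = -55
Policy B (K − 28):
  K = 20 − 28 = -8
  F = 223 − 4·(-8) = 255
  H = -51 + (-8) − 3·255 = -824
H: -55 − (-824) = 769

769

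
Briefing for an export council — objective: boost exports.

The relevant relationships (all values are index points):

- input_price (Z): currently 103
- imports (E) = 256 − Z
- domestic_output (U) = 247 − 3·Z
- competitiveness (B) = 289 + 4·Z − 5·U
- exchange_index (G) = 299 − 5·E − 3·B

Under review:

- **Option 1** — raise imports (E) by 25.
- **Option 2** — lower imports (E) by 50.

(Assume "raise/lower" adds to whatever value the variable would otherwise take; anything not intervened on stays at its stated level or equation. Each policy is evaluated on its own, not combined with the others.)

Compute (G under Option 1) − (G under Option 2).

-375

Option 1 (E + 25):
  Z = 103
  E = 256 − 103 (+25 from intervention) = 178
  U = 247 − 3·103 = -62
  B = 289 + 4·103 − 5·(-62) = 1011
  G = 299 − 5·178 − 3·1011 = -3624
Option 2 (E − 50):
  Z = 103
  E = 256 − 103 (−50 from intervention) = 103
  U = 247 − 3·103 = -62
  B = 289 + 4·103 − 5·(-62) = 1011
  G = 299 − 5·103 − 3·1011 = -3249
G: -3624 − (-3249) = -375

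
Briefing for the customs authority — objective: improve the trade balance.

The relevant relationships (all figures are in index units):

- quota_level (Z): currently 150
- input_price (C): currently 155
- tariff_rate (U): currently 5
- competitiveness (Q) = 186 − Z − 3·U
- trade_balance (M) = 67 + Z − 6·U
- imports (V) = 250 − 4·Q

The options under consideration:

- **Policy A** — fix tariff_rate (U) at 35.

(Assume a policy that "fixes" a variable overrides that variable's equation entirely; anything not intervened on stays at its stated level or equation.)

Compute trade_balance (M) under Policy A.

Policy A (U := 35):
  Z = 150
  U = 35
  M = 67 + 150 − 6·35 = 7

7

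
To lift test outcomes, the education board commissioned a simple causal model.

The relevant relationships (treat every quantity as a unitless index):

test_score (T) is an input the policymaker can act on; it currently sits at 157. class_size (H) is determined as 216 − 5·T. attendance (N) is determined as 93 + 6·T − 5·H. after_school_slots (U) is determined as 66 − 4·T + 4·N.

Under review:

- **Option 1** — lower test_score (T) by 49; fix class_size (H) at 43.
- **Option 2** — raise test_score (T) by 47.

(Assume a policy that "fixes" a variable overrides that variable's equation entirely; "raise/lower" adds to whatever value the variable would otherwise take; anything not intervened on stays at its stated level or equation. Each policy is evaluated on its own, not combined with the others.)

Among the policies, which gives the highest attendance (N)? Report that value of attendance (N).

5337

Option 1 (T − 49, H := 43):
  T = 157 − 49 = 108
  H = 43
  N = 93 + 6·108 − 5·43 = 526
Option 2 (T + 47):
  T = 157 + 47 = 204
  H = 216 − 5·204 = -804
  N = 93 + 6·204 − 5·(-804) = 5337
Comparing — Option 1: N=526, Option 2: N=5337. Highest is 5337 (Option 2).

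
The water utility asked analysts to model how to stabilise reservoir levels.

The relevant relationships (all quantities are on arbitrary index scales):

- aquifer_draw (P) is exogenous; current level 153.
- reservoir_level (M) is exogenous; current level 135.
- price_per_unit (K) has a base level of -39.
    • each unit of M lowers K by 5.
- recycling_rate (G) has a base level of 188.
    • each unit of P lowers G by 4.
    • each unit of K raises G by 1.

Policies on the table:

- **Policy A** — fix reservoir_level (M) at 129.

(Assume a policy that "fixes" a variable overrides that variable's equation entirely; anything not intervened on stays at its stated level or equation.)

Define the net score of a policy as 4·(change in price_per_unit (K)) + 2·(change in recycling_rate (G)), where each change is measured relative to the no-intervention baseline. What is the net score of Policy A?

180

Baseline:
  P = 153
  M = 135
  K = -39 − 5·135 = -714
  G = 188 − 4·153 + (-714) = -1138
Policy A (M := 129):
  P = 153
  M = 129
  K = -39 − 5·129 = -684
  G = 188 − 4·153 + (-684) = -1108
ΔK = -684 − (-714) = 30; ΔG = -1108 − (-1138) = 30
Score = 4·30 + 2·30 = 180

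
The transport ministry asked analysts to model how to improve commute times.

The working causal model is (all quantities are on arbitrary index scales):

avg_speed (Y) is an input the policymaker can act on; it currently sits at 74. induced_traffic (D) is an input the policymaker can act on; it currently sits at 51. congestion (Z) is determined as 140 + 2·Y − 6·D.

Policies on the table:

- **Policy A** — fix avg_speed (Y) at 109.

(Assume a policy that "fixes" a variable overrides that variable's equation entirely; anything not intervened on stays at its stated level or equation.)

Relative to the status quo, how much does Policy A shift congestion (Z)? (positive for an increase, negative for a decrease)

70

Baseline:
  Y = 74
  D = 51
  Z = 140 + 2·74 − 6·51 = -18
Policy A (Y := 109):
  Y = 109
  D = 51
  Z = 140 + 2·109 − 6·51 = 52
Change in Z: 52 − (-18) = 70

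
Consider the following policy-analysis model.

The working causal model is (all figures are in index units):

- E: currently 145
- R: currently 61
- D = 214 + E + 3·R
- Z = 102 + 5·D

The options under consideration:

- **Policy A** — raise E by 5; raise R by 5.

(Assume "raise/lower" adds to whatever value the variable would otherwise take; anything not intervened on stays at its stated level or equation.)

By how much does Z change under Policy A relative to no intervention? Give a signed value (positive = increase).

100

Baseline:
  E = 145
  R = 61
  D = 214 + 145 + 3·61 = 542
  Z = 102 + 5·542 = 2812
Policy A (E + 5, R + 5):
  E = 145 + 5 = 150
  R = 61 + 5 = 66
  D = 214 + 150 + 3·66 = 562
  Z = 102 + 5·562 = 2912
Change in Z: 2912 − 2812 = 100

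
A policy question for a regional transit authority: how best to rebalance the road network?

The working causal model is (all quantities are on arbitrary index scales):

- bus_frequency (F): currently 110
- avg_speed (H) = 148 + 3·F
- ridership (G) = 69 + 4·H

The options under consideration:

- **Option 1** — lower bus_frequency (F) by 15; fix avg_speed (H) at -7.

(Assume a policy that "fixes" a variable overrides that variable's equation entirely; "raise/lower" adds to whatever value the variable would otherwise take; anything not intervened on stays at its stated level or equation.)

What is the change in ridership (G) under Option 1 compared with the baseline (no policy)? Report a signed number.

Baseline:
  F = 110
  H = 148 + 3·110 = 478
  G = 69 + 4·478 = 1981
Option 1 (F − 15, H := -7):
  F = 110 − 15 = 95
  H = -7
  G = 69 + 4·(-7) = 41
Change in G: 41 − 1981 = -1940

-1940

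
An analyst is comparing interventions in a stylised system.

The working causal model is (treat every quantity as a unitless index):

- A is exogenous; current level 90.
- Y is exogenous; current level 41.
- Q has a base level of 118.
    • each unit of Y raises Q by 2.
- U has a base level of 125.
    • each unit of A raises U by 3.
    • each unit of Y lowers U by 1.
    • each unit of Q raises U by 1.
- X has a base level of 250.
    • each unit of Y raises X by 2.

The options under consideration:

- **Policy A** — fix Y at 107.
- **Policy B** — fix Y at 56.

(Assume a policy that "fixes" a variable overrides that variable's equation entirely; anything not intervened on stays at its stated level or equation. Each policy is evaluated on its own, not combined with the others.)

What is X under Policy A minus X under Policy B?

102

Policy A (Y := 107):
  Y = 107
  X = 250 + 2·107 = 464
Policy B (Y := 56):
  Y = 56
  X = 250 + 2·56 = 362
X: 464 − 362 = 102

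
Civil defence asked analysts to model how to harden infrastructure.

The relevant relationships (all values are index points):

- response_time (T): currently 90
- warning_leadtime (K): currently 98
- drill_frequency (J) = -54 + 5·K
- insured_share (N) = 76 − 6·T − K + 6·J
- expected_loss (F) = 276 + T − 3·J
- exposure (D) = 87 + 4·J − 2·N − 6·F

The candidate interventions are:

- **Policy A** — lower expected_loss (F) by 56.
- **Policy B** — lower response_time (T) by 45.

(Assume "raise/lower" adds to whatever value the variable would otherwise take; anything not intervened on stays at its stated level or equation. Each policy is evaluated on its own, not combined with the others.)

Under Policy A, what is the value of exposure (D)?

Policy A (F − 56):
  T = 90
  K = 98
  J = -54 + 5·98 = 436
  N = 76 − 6·90 − 98 + 6·436 = 2054
  F = 276 + 90 − 3·436 (−56 from intervention) = -998
  D = 87 + 4·436 − 2·2054 − 6·(-998) = 3711

3711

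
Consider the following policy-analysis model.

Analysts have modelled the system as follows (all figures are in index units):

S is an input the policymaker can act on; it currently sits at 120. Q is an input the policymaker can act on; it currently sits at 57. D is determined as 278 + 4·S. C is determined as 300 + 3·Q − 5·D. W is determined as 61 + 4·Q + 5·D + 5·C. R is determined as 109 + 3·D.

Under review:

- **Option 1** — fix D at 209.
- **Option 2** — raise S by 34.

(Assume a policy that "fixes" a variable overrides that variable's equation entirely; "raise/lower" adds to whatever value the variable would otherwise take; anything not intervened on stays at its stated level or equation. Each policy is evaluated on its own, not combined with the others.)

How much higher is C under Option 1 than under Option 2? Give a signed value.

3425

Option 1 (D := 209):
  S = 120
  Q = 57
  D = 209
  C = 300 + 3·57 − 5·209 = -574
Option 2 (S + 34):
  S = 120 + 34 = 154
  Q = 57
  D = 278 + 4·154 = 894
  C = 300 + 3·57 − 5·894 = -3999
C: -574 − (-3999) = 3425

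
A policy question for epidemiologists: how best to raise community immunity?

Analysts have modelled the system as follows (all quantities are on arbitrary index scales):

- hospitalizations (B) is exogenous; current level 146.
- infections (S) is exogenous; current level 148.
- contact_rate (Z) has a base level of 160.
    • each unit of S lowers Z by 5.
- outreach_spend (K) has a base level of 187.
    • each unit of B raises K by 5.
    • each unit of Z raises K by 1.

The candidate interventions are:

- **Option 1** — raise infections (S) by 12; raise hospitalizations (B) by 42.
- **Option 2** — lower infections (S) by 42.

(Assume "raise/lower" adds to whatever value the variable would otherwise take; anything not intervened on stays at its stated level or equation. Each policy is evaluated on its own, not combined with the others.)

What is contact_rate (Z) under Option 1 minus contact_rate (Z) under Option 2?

-270

Option 1 (S + 12, B + 42):
  S = 148 + 12 = 160
  Z = 160 − 5·160 = -640
Option 2 (S − 42):
  S = 148 − 42 = 106
  Z = 160 − 5·106 = -370
Z: -640 − (-370) = -270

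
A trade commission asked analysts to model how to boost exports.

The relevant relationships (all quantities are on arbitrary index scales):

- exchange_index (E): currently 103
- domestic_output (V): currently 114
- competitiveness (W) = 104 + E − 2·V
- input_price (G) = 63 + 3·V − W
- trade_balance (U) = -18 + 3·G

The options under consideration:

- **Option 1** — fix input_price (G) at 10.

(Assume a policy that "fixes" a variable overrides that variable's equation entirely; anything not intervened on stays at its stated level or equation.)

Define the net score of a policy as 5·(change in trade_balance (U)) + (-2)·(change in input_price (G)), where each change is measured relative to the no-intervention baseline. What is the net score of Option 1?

Baseline:
  E = 103
  V = 114
  W = 104 + 103 − 2·114 = -21
  G = 63 + 3·114 − (-21) = 426
  U = -18 + 3·426 = 1260
Option 1 (G := 10):
  E = 103
  V = 114
  W = 104 + 103 − 2·114 = -21
  G = 10
  U = -18 + 3·10 = 12
ΔU = 12 − 1260 = -1248; ΔG = 10 − 426 = -416
Score = 5·(-1248) + (-2)·(-416) = -5408

-5408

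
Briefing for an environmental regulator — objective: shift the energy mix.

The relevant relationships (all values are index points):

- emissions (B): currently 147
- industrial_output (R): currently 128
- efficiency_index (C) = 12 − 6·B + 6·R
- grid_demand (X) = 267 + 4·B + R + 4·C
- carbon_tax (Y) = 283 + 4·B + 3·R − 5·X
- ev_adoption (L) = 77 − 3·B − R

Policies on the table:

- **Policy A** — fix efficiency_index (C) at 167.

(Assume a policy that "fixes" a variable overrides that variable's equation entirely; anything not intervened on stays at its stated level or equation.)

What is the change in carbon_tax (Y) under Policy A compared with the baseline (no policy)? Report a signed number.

Baseline:
  B = 147
  R = 128
  C = 12 − 6·147 + 6·128 = -102
  X = 267 + 4·147 + 128 + 4·(-102) = 575
  Y = 283 + 4·147 + 3·128 − 5·575 = -1620
Policy A (C := 167):
  B = 147
  R = 128
  C = 167
  X = 267 + 4·147 + 128 + 4·167 = 1651
  Y = 283 + 4·147 + 3·128 − 5·1651 = -7000
Change in Y: -7000 − (-1620) = -5380

-5380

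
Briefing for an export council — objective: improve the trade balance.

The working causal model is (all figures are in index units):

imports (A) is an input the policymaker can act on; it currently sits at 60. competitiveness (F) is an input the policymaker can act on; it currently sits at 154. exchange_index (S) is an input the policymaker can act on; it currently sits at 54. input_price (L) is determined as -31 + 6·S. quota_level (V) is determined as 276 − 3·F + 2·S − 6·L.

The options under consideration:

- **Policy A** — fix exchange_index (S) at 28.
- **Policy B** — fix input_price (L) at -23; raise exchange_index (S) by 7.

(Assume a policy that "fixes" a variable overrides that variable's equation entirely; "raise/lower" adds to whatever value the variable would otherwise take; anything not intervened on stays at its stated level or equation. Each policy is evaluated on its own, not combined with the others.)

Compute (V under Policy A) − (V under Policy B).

-1026

Policy A (S := 28):
  F = 154
  S = 28
  L = -31 + 6·28 = 137
  V = 276 − 3·154 + 2·28 − 6·137 = -952
Policy B (L := -23, S + 7):
  F = 154
  S = 54 + 7 = 61
  L = -23
  V = 276 − 3·154 + 2·61 − 6·(-23) = 74
V: -952 − 74 = -1026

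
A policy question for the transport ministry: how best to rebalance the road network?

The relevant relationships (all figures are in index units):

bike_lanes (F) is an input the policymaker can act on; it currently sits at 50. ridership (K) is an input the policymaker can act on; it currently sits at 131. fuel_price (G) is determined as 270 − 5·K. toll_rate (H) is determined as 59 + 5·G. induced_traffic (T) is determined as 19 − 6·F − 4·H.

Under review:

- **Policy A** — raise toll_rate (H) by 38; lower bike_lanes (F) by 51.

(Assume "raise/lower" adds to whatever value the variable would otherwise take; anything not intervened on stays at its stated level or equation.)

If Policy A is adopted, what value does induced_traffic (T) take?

Policy A (H + 38, F − 51):
  F = 50 − 51 = -1
  K = 131
  G = 270 − 5·131 = -385
  H = 59 + 5·(-385) (+38 from intervention) = -1828
  T = 19 − 6·(-1) − 4·(-1828) = 7337

7337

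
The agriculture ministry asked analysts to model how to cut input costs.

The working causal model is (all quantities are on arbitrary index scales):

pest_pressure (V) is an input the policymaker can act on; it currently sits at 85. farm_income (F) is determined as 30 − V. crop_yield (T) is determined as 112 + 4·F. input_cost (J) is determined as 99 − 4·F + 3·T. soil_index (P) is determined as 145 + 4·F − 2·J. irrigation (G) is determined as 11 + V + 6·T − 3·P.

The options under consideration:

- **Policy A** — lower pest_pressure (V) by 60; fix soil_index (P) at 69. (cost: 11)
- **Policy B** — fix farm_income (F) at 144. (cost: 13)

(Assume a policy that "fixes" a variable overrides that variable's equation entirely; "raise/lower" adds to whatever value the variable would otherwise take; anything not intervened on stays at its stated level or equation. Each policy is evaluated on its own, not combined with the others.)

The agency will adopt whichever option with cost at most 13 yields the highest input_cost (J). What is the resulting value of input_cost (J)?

1587

Policy A (V − 60, P := 69):
  V = 85 − 60 = 25
  F = 30 − 25 = 5
  T = 112 + 4·5 = 132
  J = 99 − 4·5 + 3·132 = 475
Policy B (F := 144):
  V = 85
  F = 144
  T = 112 + 4·144 = 688
  J = 99 − 4·144 + 3·688 = 1587
Comparing — Policy A: J=475, Policy B: J=1587. Highest is 1587 (Policy B).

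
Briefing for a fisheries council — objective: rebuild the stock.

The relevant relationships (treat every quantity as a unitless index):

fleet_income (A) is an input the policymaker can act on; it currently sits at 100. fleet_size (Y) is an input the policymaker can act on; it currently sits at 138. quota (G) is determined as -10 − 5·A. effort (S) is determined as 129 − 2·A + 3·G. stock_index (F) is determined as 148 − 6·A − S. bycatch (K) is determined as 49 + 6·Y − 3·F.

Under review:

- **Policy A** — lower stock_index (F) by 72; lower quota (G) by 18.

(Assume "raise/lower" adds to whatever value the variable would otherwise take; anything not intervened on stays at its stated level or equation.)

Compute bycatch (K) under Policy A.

Policy A (F − 72, G − 18):
  A = 100
  Y = 138
  G = -10 − 5·100 (−18 from intervention) = -528
  S = 129 − 2·100 + 3·(-528) = -1655
  F = 148 − 6·100 − (-1655) (−72 from intervention) = 1131
  K = 49 + 6·138 − 3·1131 = -2516

-2516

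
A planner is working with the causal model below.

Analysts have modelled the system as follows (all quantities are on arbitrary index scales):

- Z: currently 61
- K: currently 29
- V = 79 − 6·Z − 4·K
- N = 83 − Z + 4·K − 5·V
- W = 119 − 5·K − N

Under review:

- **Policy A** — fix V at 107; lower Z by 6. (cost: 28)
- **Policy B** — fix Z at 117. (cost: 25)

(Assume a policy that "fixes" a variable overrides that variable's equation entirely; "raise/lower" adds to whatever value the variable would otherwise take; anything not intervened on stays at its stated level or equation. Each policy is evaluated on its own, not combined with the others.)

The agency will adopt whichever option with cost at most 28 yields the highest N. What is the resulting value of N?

3777

Policy A (V := 107, Z − 6):
  Z = 61 − 6 = 55
  K = 29
  V = 107
  N = 83 − 55 + 4·29 − 5·107 = -391
Policy B (Z := 117):
  Z = 117
  K = 29
  V = 79 − 6·117 − 4·29 = -739
  N = 83 − 117 + 4·29 − 5·(-739) = 3777
Comparing — Policy A: N=-391, Policy B: N=3777. Highest is 3777 (Policy B).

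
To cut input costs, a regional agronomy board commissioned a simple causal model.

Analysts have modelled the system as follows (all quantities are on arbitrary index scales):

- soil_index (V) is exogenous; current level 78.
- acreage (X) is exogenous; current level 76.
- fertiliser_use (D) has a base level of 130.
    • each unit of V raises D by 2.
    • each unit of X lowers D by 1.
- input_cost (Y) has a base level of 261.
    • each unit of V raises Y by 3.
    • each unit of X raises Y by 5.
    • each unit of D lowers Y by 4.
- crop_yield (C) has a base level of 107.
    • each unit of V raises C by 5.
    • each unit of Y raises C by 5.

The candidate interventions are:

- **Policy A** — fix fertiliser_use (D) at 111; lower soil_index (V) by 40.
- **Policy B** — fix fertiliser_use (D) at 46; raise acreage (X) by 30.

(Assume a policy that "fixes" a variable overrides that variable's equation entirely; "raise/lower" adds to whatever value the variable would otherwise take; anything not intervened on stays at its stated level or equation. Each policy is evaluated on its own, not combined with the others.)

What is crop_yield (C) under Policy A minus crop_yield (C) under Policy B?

-2850

Policy A (D := 111, V − 40):
  V = 78 − 40 = 38
  X = 76
  D = 111
  Y = 261 + 3·38 + 5·76 − 4·111 = 311
  C = 107 + 5·38 + 5·311 = 1852
Policy B (D := 46, X + 30):
  V = 78
  X = 76 + 30 = 106
  D = 46
  Y = 261 + 3·78 + 5·106 − 4·46 = 841
  C = 107 + 5·78 + 5·841 = 4702
C: 1852 − 4702 = -2850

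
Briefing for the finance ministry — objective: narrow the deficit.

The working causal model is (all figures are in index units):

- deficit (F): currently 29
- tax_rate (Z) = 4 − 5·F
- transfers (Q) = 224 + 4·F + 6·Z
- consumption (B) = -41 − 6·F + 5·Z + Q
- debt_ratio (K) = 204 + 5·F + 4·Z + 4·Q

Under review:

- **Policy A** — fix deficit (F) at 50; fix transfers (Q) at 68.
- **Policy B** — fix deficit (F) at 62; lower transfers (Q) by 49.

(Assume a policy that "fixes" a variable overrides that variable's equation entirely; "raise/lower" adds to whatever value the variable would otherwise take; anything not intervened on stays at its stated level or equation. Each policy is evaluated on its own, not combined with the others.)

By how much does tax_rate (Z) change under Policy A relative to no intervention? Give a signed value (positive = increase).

-105

Baseline:
  F = 29
  Z = 4 − 5·29 = -141
Policy A (F := 50, Q := 68):
  F = 50
  Z = 4 − 5·50 = -246
Change in Z: -246 − (-141) = -105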